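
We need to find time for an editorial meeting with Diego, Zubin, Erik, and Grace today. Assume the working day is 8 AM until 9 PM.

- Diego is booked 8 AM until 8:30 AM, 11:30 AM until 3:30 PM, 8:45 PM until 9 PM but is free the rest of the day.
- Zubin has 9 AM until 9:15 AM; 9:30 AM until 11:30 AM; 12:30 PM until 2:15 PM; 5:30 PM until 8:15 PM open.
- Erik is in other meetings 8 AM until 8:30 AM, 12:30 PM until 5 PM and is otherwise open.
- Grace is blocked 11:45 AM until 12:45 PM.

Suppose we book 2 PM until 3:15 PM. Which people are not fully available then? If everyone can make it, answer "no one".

Diego, Erik, Zubin

Diego free: 08:30-11:30, 15:30-20:45 (invert busy blocks within the working day).
Zubin free: 09:00-09:15, 09:30-11:30, 12:30-14:15, 17:30-20:15.
Erik free: 08:30-12:30, 17:00-21:00 (invert busy blocks within the working day).
Grace free: 08:00-11:45, 12:45-21:00 (invert busy blocks within the working day).
Diego: not fully free for 14:00-15:15. Zubin: not fully free for 14:00-15:15. Erik: not fully free for 14:00-15:15. Grace: free for 14:00-15:15.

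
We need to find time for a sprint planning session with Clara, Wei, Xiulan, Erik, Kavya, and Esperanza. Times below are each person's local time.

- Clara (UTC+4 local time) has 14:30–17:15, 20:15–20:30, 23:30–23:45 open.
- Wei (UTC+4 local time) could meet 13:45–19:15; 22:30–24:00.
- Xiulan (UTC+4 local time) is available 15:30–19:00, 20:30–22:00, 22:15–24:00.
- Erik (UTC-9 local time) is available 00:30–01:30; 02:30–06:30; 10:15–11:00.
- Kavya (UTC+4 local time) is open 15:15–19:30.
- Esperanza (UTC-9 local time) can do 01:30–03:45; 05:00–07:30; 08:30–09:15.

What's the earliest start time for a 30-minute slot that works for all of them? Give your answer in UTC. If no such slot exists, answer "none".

11:30

Clara in UTC: 10:30-13:15, 16:15-16:30, 19:30-19:45 (subtract 4h to convert from UTC+4).
Wei in UTC: 09:45-15:15, 18:30-20:00 (subtract 4h to convert from UTC+4).
Xiulan in UTC: 11:30-15:00, 16:30-18:00, 18:15-20:00 (subtract 4h to convert from UTC+4).
Erik in UTC: 09:30-10:30, 11:30-15:30, 19:15-20:00 (add 9h to convert from UTC-9).
Kavya in UTC: 11:15-15:30 (subtract 4h to convert from UTC+4).
Esperanza in UTC: 10:30-12:45, 14:00-16:30, 17:30-18:15 (add 9h to convert from UTC-9).
Clara ∩ Wei: 10:30-13:15, 19:30-19:45.
Clara ∩ Wei ∩ Xiulan: 11:30-13:15, 19:30-19:45.
Clara ∩ Wei ∩ Xiulan ∩ Erik: 11:30-13:15, 19:30-19:45.
Clara ∩ Wei ∩ Xiulan ∩ Erik ∩ Kavya: 11:30-13:15.
Clara ∩ Wei ∩ Xiulan ∩ Erik ∩ Kavya ∩ Esperanza: 11:30-12:45.
Those are the intersection windows.
The first common window of at least 30 minutes is 11:30-12:45, so the earliest start is 11:30.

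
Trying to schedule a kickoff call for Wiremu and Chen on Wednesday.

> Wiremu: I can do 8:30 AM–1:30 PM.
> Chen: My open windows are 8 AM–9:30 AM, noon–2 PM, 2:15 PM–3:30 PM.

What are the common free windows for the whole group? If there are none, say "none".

08:30-09:30, 12:00-13:30

Wiremu ∩ Chen: 08:30-09:30, 12:00-13:30.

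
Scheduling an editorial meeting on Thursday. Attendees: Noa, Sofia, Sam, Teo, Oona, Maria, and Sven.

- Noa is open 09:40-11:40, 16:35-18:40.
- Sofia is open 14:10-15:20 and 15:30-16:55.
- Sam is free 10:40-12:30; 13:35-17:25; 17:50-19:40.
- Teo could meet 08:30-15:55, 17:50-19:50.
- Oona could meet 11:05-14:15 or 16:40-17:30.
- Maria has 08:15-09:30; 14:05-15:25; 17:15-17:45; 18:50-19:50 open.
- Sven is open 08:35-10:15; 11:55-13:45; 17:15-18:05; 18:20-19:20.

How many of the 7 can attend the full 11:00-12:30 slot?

2

Sam and Teo can make the full 11:00-12:30 slot — that's 2.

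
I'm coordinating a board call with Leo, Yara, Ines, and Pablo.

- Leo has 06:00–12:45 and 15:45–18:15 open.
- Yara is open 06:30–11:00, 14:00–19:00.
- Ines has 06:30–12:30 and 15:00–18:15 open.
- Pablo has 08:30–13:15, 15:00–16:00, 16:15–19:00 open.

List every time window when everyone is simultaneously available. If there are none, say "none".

08:30-11:00, 15:45-16:00, 16:15-18:15

Leo ∩ Yara: 06:30-11:00, 15:45-18:15.
Leo ∩ Yara ∩ Ines: 06:30-11:00, 15:45-18:15.
Leo ∩ Yara ∩ Ines ∩ Pablo: 08:30-11:00, 15:45-16:00, 16:15-18:15.
So the common availability across everyone is 08:30-11:00, 15:45-16:00, 16:15-18:15.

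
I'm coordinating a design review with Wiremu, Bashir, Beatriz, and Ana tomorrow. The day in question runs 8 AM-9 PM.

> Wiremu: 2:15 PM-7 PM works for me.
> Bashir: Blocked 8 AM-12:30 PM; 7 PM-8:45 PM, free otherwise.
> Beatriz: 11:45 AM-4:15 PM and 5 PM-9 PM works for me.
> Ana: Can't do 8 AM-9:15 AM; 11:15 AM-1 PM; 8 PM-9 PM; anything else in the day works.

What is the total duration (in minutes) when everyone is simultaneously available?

240

Wiremu free: 14:15-19:00.
Bashir free: 12:30-19:00, 20:45-21:00 (invert busy blocks within the working day).
Beatriz free: 11:45-16:15, 17:00-21:00.
Ana free: 09:15-11:15, 13:00-20:00 (invert busy blocks within the working day).
Wiremu ∩ Bashir: 14:15-19:00.
Wiremu ∩ Bashir ∩ Beatriz: 14:15-16:15, 17:00-19:00.
Wiremu ∩ Bashir ∩ Beatriz ∩ Ana: 14:15-16:15, 17:00-19:00.
Summing the common windows: 120 + 120 = 240 minutes.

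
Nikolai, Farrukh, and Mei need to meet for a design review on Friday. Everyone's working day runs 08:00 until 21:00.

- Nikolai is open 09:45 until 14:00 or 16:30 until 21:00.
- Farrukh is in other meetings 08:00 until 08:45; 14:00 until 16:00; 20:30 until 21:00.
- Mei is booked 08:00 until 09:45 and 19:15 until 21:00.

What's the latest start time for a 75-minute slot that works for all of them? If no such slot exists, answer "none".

Nikolai free: 09:45-14:00, 16:30-21:00.
Farrukh free: 08:45-14:00, 16:00-20:30 (invert busy blocks within the working day).
Mei free: 09:45-19:15 (invert busy blocks within the working day).
Nikolai ∩ Farrukh: 09:45-14:00, 16:30-20:30.
Nikolai ∩ Farrukh ∩ Mei: 09:45-14:00, 16:30-19:15.
The last common window of at least 75 minutes is 16:30-19:15; a 75-minute meeting can start as late as 18:00 and still end by 19:15.

18:00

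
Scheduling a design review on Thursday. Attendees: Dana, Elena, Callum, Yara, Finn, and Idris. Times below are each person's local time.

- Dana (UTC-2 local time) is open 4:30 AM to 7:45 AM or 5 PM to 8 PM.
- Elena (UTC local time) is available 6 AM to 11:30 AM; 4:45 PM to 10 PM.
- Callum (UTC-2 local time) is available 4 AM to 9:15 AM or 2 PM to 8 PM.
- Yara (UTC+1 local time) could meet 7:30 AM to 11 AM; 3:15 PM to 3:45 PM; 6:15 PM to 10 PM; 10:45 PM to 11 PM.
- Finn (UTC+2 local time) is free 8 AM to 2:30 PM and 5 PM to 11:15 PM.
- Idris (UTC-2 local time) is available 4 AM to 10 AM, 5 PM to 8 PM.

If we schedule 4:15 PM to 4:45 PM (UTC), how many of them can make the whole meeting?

2

Dana in UTC: 06:30-09:45, 19:00-22:00 (add 2h to convert from UTC-2).
Elena in UTC: 06:00-11:30, 16:45-22:00.
Callum in UTC: 06:00-11:15, 16:00-22:00 (add 2h to convert from UTC-2).
Yara in UTC: 06:30-10:00, 14:15-14:45, 17:15-21:00, 21:45-22:00 (subtract 1h to convert from UTC+1).
Finn in UTC: 06:00-12:30, 15:00-21:15 (subtract 2h to convert from UTC+2).
Idris in UTC: 06:00-12:00, 19:00-22:00 (add 2h to convert from UTC-2).
Callum and Finn can make the full 16:15-16:45 slot — that's 2.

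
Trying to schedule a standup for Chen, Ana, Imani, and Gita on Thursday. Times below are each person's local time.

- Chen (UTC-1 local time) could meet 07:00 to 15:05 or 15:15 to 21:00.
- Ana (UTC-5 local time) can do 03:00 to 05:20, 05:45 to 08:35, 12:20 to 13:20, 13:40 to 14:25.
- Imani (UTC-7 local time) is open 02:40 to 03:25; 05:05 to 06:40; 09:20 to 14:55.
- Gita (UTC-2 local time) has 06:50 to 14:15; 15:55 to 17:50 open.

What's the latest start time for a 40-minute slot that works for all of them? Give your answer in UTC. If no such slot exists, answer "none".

Chen in UTC: 08:00-16:05, 16:15-22:00 (add 1h to convert from UTC-1).
Ana in UTC: 08:00-10:20, 10:45-13:35, 17:20-18:20, 18:40-19:25 (add 5h to convert from UTC-5).
Imani in UTC: 09:40-10:25, 12:05-13:40, 16:20-21:55 (add 7h to convert from UTC-7).
Gita in UTC: 08:50-16:15, 17:55-19:50 (add 2h to convert from UTC-2).
Chen ∩ Ana: 08:00-10:20, 10:45-13:35, 17:20-18:20, 18:40-19:25.
Chen ∩ Ana ∩ Imani: 09:40-10:20, 12:05-13:35, 17:20-18:20, 18:40-19:25.
Chen ∩ Ana ∩ Imani ∩ Gita: 09:40-10:20, 12:05-13:35, 17:55-18:20, 18:40-19:25.
So the common availability across everyone is 09:40-10:20, 12:05-13:35, 17:55-18:20, 18:40-19:25.
The last common window of at least 40 minutes is 18:40-19:25; a 40-minute meeting can start as late as 18:45 and still end by 19:25.

18:45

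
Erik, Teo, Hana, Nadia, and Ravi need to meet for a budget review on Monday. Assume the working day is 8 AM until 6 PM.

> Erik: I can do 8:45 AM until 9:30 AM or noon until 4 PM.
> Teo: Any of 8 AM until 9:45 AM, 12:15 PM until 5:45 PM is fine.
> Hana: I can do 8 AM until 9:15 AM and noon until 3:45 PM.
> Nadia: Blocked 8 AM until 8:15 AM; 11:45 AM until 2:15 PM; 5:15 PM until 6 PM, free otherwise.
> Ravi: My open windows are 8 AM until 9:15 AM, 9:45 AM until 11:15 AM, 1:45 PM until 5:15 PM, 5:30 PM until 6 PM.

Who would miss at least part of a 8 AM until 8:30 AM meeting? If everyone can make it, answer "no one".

Erik free: 08:45-09:30, 12:00-16:00.
Teo free: 08:00-09:45, 12:15-17:45.
Hana free: 08:00-09:15, 12:00-15:45.
Nadia free: 08:15-11:45, 14:15-17:15 (invert busy blocks within the working day).
Ravi free: 08:00-09:15, 09:45-11:15, 13:45-17:15, 17:30-18:00.
Erik: not fully free for 08:00-08:30. Teo: free for 08:00-08:30. Hana: free for 08:00-08:30. Nadia: not fully free for 08:00-08:30. Ravi: free for 08:00-08:30.

Erik, Nadia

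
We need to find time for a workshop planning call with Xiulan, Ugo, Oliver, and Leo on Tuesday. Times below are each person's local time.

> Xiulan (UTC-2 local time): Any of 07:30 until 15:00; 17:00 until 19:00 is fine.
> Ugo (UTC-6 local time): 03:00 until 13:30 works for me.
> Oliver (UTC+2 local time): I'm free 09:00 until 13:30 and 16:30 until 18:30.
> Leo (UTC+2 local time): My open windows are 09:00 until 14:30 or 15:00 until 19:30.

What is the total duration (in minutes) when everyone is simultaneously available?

Xiulan in UTC: 09:30-17:00, 19:00-21:00 (add 2h to convert from UTC-2).
Ugo in UTC: 09:00-19:30 (add 6h to convert from UTC-6).
Oliver in UTC: 07:00-11:30, 14:30-16:30 (subtract 2h to convert from UTC+2).
Leo in UTC: 07:00-12:30, 13:00-17:30 (subtract 2h to convert from UTC+2).
Xiulan ∩ Ugo: 09:30-17:00, 19:00-19:30.
Xiulan ∩ Ugo ∩ Oliver: 09:30-11:30, 14:30-16:30.
Xiulan ∩ Ugo ∩ Oliver ∩ Leo: 09:30-11:30, 14:30-16:30.
Summing the common windows: 120 + 120 = 240 minutes.

240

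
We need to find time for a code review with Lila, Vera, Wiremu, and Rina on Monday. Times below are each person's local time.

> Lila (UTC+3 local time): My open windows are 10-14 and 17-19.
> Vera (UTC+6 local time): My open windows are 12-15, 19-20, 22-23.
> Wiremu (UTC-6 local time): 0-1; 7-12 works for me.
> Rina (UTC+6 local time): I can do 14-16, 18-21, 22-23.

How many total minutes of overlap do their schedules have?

0

Lila in UTC: 07:00-11:00, 14:00-16:00 (subtract 3h to convert from UTC+3).
Vera in UTC: 06:00-09:00, 13:00-14:00, 16:00-17:00 (subtract 6h to convert from UTC+6).
Wiremu in UTC: 06:00-07:00, 13:00-18:00 (add 6h to convert from UTC-6).
Rina in UTC: 08:00-10:00, 12:00-15:00, 16:00-17:00 (subtract 6h to convert from UTC+6).
Lila ∩ Vera: 07:00-09:00.
Lila ∩ Vera ∩ Wiremu: ∅.
Lila ∩ Vera ∩ Wiremu ∩ Rina: ∅.
There is no time when everyone is free.
There is no common window, so the total is 0 minutes.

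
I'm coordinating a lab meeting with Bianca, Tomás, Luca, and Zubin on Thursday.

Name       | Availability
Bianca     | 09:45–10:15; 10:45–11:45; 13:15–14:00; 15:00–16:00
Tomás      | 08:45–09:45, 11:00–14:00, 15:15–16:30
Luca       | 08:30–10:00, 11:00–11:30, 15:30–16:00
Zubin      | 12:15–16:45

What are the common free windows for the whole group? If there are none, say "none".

15:30-16:00

Bianca ∩ Tomás: 11:00-11:45, 13:15-14:00, 15:15-16:00.
Bianca ∩ Tomás ∩ Luca: 11:00-11:30, 15:30-16:00.
Bianca ∩ Tomás ∩ Luca ∩ Zubin: 15:30-16:00.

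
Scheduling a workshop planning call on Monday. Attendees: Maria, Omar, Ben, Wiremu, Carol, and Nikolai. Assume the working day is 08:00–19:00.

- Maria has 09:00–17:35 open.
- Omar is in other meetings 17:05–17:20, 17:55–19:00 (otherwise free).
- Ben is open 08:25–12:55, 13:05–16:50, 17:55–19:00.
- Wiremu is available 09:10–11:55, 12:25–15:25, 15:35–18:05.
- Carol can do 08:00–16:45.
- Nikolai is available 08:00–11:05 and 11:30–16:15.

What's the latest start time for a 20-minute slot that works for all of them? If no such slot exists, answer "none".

15:55

Maria free: 09:00-17:35.
Omar free: 08:00-17:05, 17:20-17:55 (invert busy blocks within the working day).
Ben free: 08:25-12:55, 13:05-16:50, 17:55-19:00.
Wiremu free: 09:10-11:55, 12:25-15:25, 15:35-18:05.
Carol free: 08:00-16:45.
Nikolai free: 08:00-11:05, 11:30-16:15.
Maria ∩ Omar: 09:00-17:05, 17:20-17:35.
Maria ∩ Omar ∩ Ben: 09:00-12:55, 13:05-16:50.
Maria ∩ Omar ∩ Ben ∩ Wiremu: 09:10-11:55, 12:25-12:55, 13:05-15:25, 15:35-16:50.
Maria ∩ Omar ∩ Ben ∩ Wiremu ∩ Carol: 09:10-11:55, 12:25-12:55, 13:05-15:25, 15:35-16:45.
Maria ∩ Omar ∩ Ben ∩ Wiremu ∩ Carol ∩ Nikolai: 09:10-11:05, 11:30-11:55, 12:25-12:55, 13:05-15:25, 15:35-16:15.
Those are the intersection windows.
The last common window of at least 20 minutes is 15:35-16:15; a 20-minute meeting can start as late as 15:55 and still end by 16:15.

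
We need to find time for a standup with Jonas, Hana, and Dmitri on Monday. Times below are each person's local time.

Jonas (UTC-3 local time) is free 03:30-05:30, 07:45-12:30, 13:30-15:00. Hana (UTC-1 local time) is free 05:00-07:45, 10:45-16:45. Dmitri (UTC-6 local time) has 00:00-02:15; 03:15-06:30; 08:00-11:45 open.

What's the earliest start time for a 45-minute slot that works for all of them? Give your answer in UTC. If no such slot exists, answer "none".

06:30

Jonas in UTC: 06:30-08:30, 10:45-15:30, 16:30-18:00 (add 3h to convert from UTC-3).
Hana in UTC: 06:00-08:45, 11:45-17:45 (add 1h to convert from UTC-1).
Dmitri in UTC: 06:00-08:15, 09:15-12:30, 14:00-17:45 (add 6h to convert from UTC-6).
Jonas ∩ Hana: 06:30-08:30, 11:45-15:30, 16:30-17:45.
Jonas ∩ Hana ∩ Dmitri: 06:30-08:15, 11:45-12:30, 14:00-15:30, 16:30-17:45.
The first common window of at least 45 minutes is 06:30-08:15, so the earliest start is 06:30.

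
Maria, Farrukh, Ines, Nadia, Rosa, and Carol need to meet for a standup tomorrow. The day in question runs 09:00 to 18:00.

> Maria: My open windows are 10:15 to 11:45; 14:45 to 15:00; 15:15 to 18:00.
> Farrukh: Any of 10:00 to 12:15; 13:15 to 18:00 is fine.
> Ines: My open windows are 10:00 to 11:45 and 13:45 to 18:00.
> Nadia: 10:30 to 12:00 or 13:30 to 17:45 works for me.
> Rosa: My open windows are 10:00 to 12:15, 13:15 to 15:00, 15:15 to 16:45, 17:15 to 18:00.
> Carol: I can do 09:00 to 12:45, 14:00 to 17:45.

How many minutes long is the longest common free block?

90

Maria ∩ Farrukh: 10:15-11:45, 14:45-15:00, 15:15-18:00.
Maria ∩ Farrukh ∩ Ines: 10:15-11:45, 14:45-15:00, 15:15-18:00.
Maria ∩ Farrukh ∩ Ines ∩ Nadia: 10:30-11:45, 14:45-15:00, 15:15-17:45.
Maria ∩ Farrukh ∩ Ines ∩ Nadia ∩ Rosa: 10:30-11:45, 14:45-15:00, 15:15-16:45, 17:15-17:45.
Maria ∩ Farrukh ∩ Ines ∩ Nadia ∩ Rosa ∩ Carol: 10:30-11:45, 14:45-15:00, 15:15-16:45, 17:15-17:45.
So the common availability across everyone is 10:30-11:45, 14:45-15:00, 15:15-16:45, 17:15-17:45.
The longest is 15:15-16:45 at 90 minutes.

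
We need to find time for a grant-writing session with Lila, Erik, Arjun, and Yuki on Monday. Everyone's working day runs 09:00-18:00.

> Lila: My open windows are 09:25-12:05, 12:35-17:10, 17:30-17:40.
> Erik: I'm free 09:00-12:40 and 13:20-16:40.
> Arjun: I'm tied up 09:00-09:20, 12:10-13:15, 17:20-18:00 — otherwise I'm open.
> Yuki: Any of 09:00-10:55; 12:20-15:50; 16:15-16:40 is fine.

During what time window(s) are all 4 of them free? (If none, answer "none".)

Lila free: 09:25-12:05, 12:35-17:10, 17:30-17:40.
Erik free: 09:00-12:40, 13:20-16:40.
Arjun free: 09:20-12:10, 13:15-17:20 (invert busy blocks within the working day).
Yuki free: 09:00-10:55, 12:20-15:50, 16:15-16:40.
Lila ∩ Erik: 09:25-12:05, 12:35-12:40, 13:20-16:40.
Lila ∩ Erik ∩ Arjun: 09:25-12:05, 13:20-16:40.
Lila ∩ Erik ∩ Arjun ∩ Yuki: 09:25-10:55, 13:20-15:50, 16:15-16:40.

09:25-10:55, 13:20-15:50, 16:15-16:40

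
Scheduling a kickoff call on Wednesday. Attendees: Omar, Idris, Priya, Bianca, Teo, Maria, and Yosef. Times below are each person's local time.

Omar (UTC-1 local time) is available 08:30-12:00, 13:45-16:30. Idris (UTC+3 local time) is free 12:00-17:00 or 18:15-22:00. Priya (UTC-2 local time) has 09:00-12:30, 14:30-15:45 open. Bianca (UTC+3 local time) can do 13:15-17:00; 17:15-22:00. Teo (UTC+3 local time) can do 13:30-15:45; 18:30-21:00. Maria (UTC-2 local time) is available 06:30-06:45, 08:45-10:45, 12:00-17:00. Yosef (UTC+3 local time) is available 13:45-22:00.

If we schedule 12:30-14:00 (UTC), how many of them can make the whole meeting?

4

Omar in UTC: 09:30-13:00, 14:45-17:30 (add 1h to convert from UTC-1).
Idris in UTC: 09:00-14:00, 15:15-19:00 (subtract 3h to convert from UTC+3).
Priya in UTC: 11:00-14:30, 16:30-17:45 (add 2h to convert from UTC-2).
Bianca in UTC: 10:15-14:00, 14:15-19:00 (subtract 3h to convert from UTC+3).
Teo in UTC: 10:30-12:45, 15:30-18:00 (subtract 3h to convert from UTC+3).
Maria in UTC: 08:30-08:45, 10:45-12:45, 14:00-19:00 (add 2h to convert from UTC-2).
Yosef in UTC: 10:45-19:00 (subtract 3h to convert from UTC+3).
Idris, Priya, Bianca, and Yosef can make the full 12:30-14:00 slot — that's 4.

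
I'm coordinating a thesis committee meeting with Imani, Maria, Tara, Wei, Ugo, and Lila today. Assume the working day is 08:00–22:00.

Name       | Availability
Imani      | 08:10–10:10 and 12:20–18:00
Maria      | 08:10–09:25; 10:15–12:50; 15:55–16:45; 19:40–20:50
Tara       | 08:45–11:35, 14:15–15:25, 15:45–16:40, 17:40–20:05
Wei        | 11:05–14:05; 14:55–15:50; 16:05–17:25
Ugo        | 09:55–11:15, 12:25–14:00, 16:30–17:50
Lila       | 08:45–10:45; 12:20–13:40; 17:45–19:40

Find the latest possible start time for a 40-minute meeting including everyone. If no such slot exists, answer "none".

Imani ∩ Maria: 08:10-09:25, 12:20-12:50, 15:55-16:45.
Imani ∩ Maria ∩ Tara: 08:45-09:25, 15:55-16:40.
Imani ∩ Maria ∩ Tara ∩ Wei: 16:05-16:40.
Imani ∩ Maria ∩ Tara ∩ Wei ∩ Ugo: 16:30-16:40.
Imani ∩ Maria ∩ Tara ∩ Wei ∩ Ugo ∩ Lila: ∅.
There is no time when everyone is free.
No common window is at least 40 minutes long.

none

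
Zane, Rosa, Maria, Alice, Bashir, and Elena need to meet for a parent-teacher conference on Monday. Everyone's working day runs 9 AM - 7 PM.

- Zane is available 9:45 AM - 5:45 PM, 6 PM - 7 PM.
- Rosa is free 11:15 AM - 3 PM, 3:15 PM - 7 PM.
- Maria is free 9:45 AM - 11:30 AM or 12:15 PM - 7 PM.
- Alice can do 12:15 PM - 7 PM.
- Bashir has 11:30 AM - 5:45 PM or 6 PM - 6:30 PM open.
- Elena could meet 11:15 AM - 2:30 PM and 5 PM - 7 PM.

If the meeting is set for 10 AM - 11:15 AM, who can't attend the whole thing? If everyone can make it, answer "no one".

Zane: free for 10:00-11:15. Rosa: not fully free for 10:00-11:15. Maria: free for 10:00-11:15. Alice: not fully free for 10:00-11:15. Bashir: not fully free for 10:00-11:15. Elena: not fully free for 10:00-11:15.

Alice, Bashir, Elena, Rosa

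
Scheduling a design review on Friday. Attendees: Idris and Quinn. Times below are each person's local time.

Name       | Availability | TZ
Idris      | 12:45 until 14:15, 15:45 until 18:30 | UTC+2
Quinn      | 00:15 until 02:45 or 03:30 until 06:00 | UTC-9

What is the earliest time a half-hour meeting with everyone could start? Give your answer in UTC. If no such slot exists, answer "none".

10:45

Idris in UTC: 10:45-12:15, 13:45-16:30 (subtract 2h to convert from UTC+2).
Quinn in UTC: 09:15-11:45, 12:30-15:00 (add 9h to convert from UTC-9).
Idris ∩ Quinn: 10:45-11:45, 13:45-15:00.
The first common window of at least 30 minutes is 10:45-11:45, so the earliest start is 10:45.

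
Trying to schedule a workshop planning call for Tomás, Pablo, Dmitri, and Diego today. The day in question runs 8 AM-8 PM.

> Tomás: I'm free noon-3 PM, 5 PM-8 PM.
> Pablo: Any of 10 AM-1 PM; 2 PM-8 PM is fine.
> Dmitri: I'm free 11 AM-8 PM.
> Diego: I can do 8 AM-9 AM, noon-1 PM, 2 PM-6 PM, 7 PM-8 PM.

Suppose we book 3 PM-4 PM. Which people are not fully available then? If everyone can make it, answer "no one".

Tomás

Tomás: not fully free for 15:00-16:00. Pablo: free for 15:00-16:00. Dmitri: free for 15:00-16:00. Diego: free for 15:00-16:00.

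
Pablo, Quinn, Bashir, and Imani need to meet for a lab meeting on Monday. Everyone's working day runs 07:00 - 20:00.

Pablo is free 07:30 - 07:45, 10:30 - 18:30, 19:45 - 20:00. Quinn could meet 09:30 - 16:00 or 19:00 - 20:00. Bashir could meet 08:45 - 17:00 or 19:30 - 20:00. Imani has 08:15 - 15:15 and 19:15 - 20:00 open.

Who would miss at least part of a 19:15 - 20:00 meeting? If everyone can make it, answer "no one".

Bashir, Pablo

Pablo: not fully free for 19:15-20:00. Quinn: free for 19:15-20:00. Bashir: not fully free for 19:15-20:00. Imani: free for 19:15-20:00.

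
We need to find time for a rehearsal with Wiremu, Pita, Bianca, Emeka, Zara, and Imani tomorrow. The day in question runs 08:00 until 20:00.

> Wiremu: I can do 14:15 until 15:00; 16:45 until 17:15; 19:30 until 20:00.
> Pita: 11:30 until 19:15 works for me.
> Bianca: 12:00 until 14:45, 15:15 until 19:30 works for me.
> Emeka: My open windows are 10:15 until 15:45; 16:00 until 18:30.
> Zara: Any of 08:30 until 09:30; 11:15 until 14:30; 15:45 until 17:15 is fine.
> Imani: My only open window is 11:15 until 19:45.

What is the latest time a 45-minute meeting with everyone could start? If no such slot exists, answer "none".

none

Wiremu ∩ Pita: 14:15-15:00, 16:45-17:15.
Wiremu ∩ Pita ∩ Bianca: 14:15-14:45, 16:45-17:15.
Wiremu ∩ Pita ∩ Bianca ∩ Emeka: 14:15-14:45, 16:45-17:15.
Wiremu ∩ Pita ∩ Bianca ∩ Emeka ∩ Zara: 14:15-14:30, 16:45-17:15.
Wiremu ∩ Pita ∩ Bianca ∩ Emeka ∩ Zara ∩ Imani: 14:15-14:30, 16:45-17:15.
No common window is at least 45 minutes long.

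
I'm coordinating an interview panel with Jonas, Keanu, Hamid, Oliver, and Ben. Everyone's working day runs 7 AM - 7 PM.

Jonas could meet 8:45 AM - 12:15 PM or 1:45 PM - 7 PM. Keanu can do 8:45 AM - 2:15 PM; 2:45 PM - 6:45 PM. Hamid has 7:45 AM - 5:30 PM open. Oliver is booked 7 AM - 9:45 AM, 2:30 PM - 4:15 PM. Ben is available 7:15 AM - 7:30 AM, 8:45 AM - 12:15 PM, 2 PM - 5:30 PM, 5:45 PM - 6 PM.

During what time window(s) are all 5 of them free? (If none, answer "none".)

09:45-12:15, 14:00-14:15, 16:15-17:30

Jonas free: 08:45-12:15, 13:45-19:00.
Keanu free: 08:45-14:15, 14:45-18:45.
Hamid free: 07:45-17:30.
Oliver free: 09:45-14:30, 16:15-19:00 (invert busy blocks within the working day).
Ben free: 07:15-07:30, 08:45-12:15, 14:00-17:30, 17:45-18:00.
Jonas ∩ Keanu: 08:45-12:15, 13:45-14:15, 14:45-18:45.
Jonas ∩ Keanu ∩ Hamid: 08:45-12:15, 13:45-14:15, 14:45-17:30.
Jonas ∩ Keanu ∩ Hamid ∩ Oliver: 09:45-12:15, 13:45-14:15, 16:15-17:30.
Jonas ∩ Keanu ∩ Hamid ∩ Oliver ∩ Ben: 09:45-12:15, 14:00-14:15, 16:15-17:30.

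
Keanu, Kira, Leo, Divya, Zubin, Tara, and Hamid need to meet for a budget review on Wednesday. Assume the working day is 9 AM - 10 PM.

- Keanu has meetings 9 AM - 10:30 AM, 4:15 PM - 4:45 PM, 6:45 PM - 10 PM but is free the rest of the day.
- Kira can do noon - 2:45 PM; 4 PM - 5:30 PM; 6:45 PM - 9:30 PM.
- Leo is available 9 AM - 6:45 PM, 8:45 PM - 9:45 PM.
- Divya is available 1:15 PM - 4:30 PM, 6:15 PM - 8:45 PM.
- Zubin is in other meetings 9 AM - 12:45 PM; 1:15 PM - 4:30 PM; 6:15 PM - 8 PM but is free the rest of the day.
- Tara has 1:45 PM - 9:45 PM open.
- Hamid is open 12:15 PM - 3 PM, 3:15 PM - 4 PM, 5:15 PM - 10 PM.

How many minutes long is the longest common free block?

0

Keanu free: 10:30-16:15, 16:45-18:45 (invert busy blocks within the working day).
Kira free: 12:00-14:45, 16:00-17:30, 18:45-21:30.
Leo free: 09:00-18:45, 20:45-21:45.
Divya free: 13:15-16:30, 18:15-20:45.
Zubin free: 12:45-13:15, 16:30-18:15, 20:00-22:00 (invert busy blocks within the working day).
Tara free: 13:45-21:45.
Hamid free: 12:15-15:00, 15:15-16:00, 17:15-22:00.
Keanu ∩ Kira: 12:00-14:45, 16:00-16:15, 16:45-17:30.
Keanu ∩ Kira ∩ Leo: 12:00-14:45, 16:00-16:15, 16:45-17:30.
Keanu ∩ Kira ∩ Leo ∩ Divya: 13:15-14:45, 16:00-16:15.
Keanu ∩ Kira ∩ Leo ∩ Divya ∩ Zubin: ∅.
Keanu ∩ Kira ∩ Leo ∩ Divya ∩ Zubin ∩ Tara: ∅.
Keanu ∩ Kira ∩ Leo ∩ Divya ∩ Zubin ∩ Tara ∩ Hamid: ∅.
There is no time when everyone is free.
No common window exists, so the longest block is 0 minutes.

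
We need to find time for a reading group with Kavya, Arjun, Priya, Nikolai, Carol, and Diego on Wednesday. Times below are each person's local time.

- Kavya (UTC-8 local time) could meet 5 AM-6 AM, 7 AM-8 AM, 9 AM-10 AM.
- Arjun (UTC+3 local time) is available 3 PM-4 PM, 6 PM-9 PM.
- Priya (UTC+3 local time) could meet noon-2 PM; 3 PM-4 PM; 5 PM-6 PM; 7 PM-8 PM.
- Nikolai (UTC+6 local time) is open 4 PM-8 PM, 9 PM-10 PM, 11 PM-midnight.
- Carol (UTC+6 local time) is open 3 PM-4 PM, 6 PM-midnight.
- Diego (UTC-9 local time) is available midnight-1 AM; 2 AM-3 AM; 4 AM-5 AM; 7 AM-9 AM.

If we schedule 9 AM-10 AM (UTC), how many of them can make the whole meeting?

Kavya in UTC: 13:00-14:00, 15:00-16:00, 17:00-18:00 (add 8h to convert from UTC-8).
Arjun in UTC: 12:00-13:00, 15:00-18:00 (subtract 3h to convert from UTC+3).
Priya in UTC: 09:00-11:00, 12:00-13:00, 14:00-15:00, 16:00-17:00 (subtract 3h to convert from UTC+3).
Nikolai in UTC: 10:00-14:00, 15:00-16:00, 17:00-18:00 (subtract 6h to convert from UTC+6).
Carol in UTC: 09:00-10:00, 12:00-18:00 (subtract 6h to convert from UTC+6).
Diego in UTC: 09:00-10:00, 11:00-12:00, 13:00-14:00, 16:00-18:00 (add 9h to convert from UTC-9).
Priya, Carol, and Diego can make the full 09:00-10:00 slot — that's 3.

3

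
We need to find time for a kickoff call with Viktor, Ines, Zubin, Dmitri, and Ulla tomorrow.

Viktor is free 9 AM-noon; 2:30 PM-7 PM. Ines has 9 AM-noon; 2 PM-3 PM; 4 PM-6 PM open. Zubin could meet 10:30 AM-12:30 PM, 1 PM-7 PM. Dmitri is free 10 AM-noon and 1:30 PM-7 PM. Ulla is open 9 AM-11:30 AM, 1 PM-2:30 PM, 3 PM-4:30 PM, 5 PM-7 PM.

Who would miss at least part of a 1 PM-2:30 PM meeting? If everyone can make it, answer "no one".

Viktor: not fully free for 13:00-14:30. Ines: not fully free for 13:00-14:30. Zubin: free for 13:00-14:30. Dmitri: not fully free for 13:00-14:30. Ulla: free for 13:00-14:30.

Dmitri, Ines, Viktor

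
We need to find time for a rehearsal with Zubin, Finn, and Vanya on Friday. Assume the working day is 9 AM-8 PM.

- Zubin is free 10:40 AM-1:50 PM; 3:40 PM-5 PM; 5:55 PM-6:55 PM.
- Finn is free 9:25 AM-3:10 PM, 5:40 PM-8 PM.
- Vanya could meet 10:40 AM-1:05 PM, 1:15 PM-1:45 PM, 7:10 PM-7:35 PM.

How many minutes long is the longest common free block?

Zubin ∩ Finn: 10:40-13:50, 17:55-18:55.
Zubin ∩ Finn ∩ Vanya: 10:40-13:05, 13:15-13:45.
The longest is 10:40-13:05 at 145 minutes.

145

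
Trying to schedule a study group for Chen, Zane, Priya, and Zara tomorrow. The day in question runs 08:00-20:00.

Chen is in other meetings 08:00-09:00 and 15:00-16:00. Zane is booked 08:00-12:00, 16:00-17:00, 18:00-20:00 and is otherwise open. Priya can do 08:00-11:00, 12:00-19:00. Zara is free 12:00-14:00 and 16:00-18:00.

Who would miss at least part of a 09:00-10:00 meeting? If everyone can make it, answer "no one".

Zane, Zara

Chen free: 09:00-15:00, 16:00-20:00 (invert busy blocks within the working day).
Zane free: 12:00-16:00, 17:00-18:00 (invert busy blocks within the working day).
Priya free: 08:00-11:00, 12:00-19:00.
Zara free: 12:00-14:00, 16:00-18:00.
Chen: free for 09:00-10:00. Zane: not fully free for 09:00-10:00. Priya: free for 09:00-10:00. Zara: not fully free for 09:00-10:00.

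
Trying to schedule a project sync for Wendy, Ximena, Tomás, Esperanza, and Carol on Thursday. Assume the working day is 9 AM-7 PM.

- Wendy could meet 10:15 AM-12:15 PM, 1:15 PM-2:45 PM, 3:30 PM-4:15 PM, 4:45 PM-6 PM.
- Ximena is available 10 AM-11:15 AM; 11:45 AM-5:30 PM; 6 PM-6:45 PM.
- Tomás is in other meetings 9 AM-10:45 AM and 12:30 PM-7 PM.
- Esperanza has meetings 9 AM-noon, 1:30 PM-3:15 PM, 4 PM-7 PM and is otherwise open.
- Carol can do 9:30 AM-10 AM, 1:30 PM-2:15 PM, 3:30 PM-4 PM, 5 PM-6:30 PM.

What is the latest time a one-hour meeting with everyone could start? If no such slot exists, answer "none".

none

Wendy free: 10:15-12:15, 13:15-14:45, 15:30-16:15, 16:45-18:00.
Ximena free: 10:00-11:15, 11:45-17:30, 18:00-18:45.
Tomás free: 10:45-12:30 (invert busy blocks within the working day).
Esperanza free: 12:00-13:30, 15:15-16:00 (invert busy blocks within the working day).
Carol free: 09:30-10:00, 13:30-14:15, 15:30-16:00, 17:00-18:30.
Wendy ∩ Ximena: 10:15-11:15, 11:45-12:15, 13:15-14:45, 15:30-16:15, 16:45-17:30.
Wendy ∩ Ximena ∩ Tomás: 10:45-11:15, 11:45-12:15.
Wendy ∩ Ximena ∩ Tomás ∩ Esperanza: 12:00-12:15.
Wendy ∩ Ximena ∩ Tomás ∩ Esperanza ∩ Carol: ∅.
There is no time when everyone is free.
No common window is at least 60 minutes long.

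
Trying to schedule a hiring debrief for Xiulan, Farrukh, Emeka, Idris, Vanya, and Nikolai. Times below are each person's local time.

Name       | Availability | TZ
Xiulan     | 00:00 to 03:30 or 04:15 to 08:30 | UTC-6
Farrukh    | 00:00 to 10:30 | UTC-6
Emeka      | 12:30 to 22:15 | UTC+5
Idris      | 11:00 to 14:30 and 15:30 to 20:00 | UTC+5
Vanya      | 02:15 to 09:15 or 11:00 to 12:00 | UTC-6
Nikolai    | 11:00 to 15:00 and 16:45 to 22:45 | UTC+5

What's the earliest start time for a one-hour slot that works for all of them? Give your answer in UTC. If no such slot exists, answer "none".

08:15

Xiulan in UTC: 06:00-09:30, 10:15-14:30 (add 6h to convert from UTC-6).
Farrukh in UTC: 06:00-16:30 (add 6h to convert from UTC-6).
Emeka in UTC: 07:30-17:15 (subtract 5h to convert from UTC+5).
Idris in UTC: 06:00-09:30, 10:30-15:00 (subtract 5h to convert from UTC+5).
Vanya in UTC: 08:15-15:15, 17:00-18:00 (add 6h to convert from UTC-6).
Nikolai in UTC: 06:00-10:00, 11:45-17:45 (subtract 5h to convert from UTC+5).
Xiulan ∩ Farrukh: 06:00-09:30, 10:15-14:30.
Xiulan ∩ Farrukh ∩ Emeka: 07:30-09:30, 10:15-14:30.
Xiulan ∩ Farrukh ∩ Emeka ∩ Idris: 07:30-09:30, 10:30-14:30.
Xiulan ∩ Farrukh ∩ Emeka ∩ Idris ∩ Vanya: 08:15-09:30, 10:30-14:30.
Xiulan ∩ Farrukh ∩ Emeka ∩ Idris ∩ Vanya ∩ Nikolai: 08:15-09:30, 11:45-14:30.
The first common window of at least 60 minutes is 08:15-09:30, so the earliest start is 08:15.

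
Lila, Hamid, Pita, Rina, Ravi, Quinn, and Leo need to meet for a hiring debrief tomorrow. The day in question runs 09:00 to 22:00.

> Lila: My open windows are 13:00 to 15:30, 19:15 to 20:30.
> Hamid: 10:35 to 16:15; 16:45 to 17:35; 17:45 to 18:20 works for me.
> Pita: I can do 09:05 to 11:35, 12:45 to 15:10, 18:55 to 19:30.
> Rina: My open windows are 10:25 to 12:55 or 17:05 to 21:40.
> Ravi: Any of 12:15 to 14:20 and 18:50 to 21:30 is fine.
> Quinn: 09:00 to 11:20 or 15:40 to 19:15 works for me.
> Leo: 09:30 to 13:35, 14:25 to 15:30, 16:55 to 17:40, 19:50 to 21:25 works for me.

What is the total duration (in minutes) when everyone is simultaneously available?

Lila ∩ Hamid: 13:00-15:30.
Lila ∩ Hamid ∩ Pita: 13:00-15:10.
Lila ∩ Hamid ∩ Pita ∩ Rina: ∅.
Lila ∩ Hamid ∩ Pita ∩ Rina ∩ Ravi: ∅.
Lila ∩ Hamid ∩ Pita ∩ Rina ∩ Ravi ∩ Quinn: ∅.
Lila ∩ Hamid ∩ Pita ∩ Rina ∩ Ravi ∩ Quinn ∩ Leo: ∅.
There is no time when everyone is free.
There is no common window, so the total is 0 minutes.

0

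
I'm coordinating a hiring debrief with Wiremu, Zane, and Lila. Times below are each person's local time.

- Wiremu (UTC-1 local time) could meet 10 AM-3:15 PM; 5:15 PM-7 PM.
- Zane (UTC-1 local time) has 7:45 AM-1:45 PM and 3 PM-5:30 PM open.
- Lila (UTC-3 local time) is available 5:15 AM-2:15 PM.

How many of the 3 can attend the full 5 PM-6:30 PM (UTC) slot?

1

Wiremu in UTC: 11:00-16:15, 18:15-20:00 (add 1h to convert from UTC-1).
Zane in UTC: 08:45-14:45, 16:00-18:30 (add 1h to convert from UTC-1).
Lila in UTC: 08:15-17:15 (add 3h to convert from UTC-3).
Zane can make the full 17:00-18:30 slot — that's 1.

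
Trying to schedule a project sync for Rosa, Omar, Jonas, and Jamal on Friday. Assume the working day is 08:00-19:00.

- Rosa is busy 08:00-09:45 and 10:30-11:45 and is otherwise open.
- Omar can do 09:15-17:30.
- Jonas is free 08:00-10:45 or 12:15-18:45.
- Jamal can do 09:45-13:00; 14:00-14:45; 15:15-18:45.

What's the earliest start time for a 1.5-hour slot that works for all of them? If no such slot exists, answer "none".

Rosa free: 09:45-10:30, 11:45-19:00 (invert busy blocks within the working day).
Omar free: 09:15-17:30.
Jonas free: 08:00-10:45, 12:15-18:45.
Jamal free: 09:45-13:00, 14:00-14:45, 15:15-18:45.
Rosa ∩ Omar: 09:45-10:30, 11:45-17:30.
Rosa ∩ Omar ∩ Jonas: 09:45-10:30, 12:15-17:30.
Rosa ∩ Omar ∩ Jonas ∩ Jamal: 09:45-10:30, 12:15-13:00, 14:00-14:45, 15:15-17:30.
Those are the intersection windows.
The first common window of at least 90 minutes is 15:15-17:30, so the earliest start is 15:15.

15:15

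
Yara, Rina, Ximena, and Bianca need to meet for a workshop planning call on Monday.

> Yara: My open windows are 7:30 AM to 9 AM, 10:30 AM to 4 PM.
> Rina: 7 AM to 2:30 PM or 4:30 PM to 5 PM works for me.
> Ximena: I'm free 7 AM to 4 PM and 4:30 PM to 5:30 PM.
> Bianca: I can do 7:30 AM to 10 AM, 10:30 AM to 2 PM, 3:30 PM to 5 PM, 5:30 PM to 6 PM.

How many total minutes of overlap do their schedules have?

Yara ∩ Rina: 07:30-09:00, 10:30-14:30.
Yara ∩ Rina ∩ Ximena: 07:30-09:00, 10:30-14:30.
Yara ∩ Rina ∩ Ximena ∩ Bianca: 07:30-09:00, 10:30-14:00.
So the common availability across everyone is 07:30-09:00, 10:30-14:00.
Summing the common windows: 90 + 210 = 300 minutes.

300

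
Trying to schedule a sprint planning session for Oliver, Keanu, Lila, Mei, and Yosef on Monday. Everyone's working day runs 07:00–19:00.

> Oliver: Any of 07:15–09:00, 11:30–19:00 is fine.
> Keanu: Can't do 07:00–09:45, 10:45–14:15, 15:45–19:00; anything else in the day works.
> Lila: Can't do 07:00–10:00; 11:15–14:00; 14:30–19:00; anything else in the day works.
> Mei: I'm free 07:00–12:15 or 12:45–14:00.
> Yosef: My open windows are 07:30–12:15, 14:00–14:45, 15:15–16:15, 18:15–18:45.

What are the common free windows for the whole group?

none

Oliver free: 07:15-09:00, 11:30-19:00.
Keanu free: 09:45-10:45, 14:15-15:45 (invert busy blocks within the working day).
Lila free: 10:00-11:15, 14:00-14:30 (invert busy blocks within the working day).
Mei free: 07:00-12:15, 12:45-14:00.
Yosef free: 07:30-12:15, 14:00-14:45, 15:15-16:15, 18:15-18:45.
Oliver ∩ Keanu: 14:15-15:45.
Oliver ∩ Keanu ∩ Lila: 14:15-14:30.
Oliver ∩ Keanu ∩ Lila ∩ Mei: ∅.
Oliver ∩ Keanu ∩ Lila ∩ Mei ∩ Yosef: ∅.
There is no time when everyone is free.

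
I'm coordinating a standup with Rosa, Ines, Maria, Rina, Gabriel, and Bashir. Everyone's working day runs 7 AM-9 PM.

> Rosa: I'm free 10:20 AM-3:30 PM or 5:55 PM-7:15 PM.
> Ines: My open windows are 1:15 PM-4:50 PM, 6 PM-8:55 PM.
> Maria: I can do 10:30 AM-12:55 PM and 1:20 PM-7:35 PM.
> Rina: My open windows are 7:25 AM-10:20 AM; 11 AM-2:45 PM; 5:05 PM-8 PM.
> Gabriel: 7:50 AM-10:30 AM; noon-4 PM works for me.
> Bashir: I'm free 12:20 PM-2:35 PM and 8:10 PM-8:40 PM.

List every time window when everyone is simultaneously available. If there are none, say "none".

13:20-14:35

Rosa ∩ Ines: 13:15-15:30, 18:00-19:15.
Rosa ∩ Ines ∩ Maria: 13:20-15:30, 18:00-19:15.
Rosa ∩ Ines ∩ Maria ∩ Rina: 13:20-14:45, 18:00-19:15.
Rosa ∩ Ines ∩ Maria ∩ Rina ∩ Gabriel: 13:20-14:45.
Rosa ∩ Ines ∩ Maria ∩ Rina ∩ Gabriel ∩ Bashir: 13:20-14:35.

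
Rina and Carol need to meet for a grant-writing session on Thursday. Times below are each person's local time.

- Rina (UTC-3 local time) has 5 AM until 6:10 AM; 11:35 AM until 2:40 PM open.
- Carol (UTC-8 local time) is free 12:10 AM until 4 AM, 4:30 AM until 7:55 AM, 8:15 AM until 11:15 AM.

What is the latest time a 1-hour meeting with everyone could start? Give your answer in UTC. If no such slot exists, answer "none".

Rina in UTC: 08:00-09:10, 14:35-17:40 (add 3h to convert from UTC-3).
Carol in UTC: 08:10-12:00, 12:30-15:55, 16:15-19:15 (add 8h to convert from UTC-8).
Rina ∩ Carol: 08:10-09:10, 14:35-15:55, 16:15-17:40.
So the common availability across everyone is 08:10-09:10, 14:35-15:55, 16:15-17:40.
The last common window of at least 60 minutes is 16:15-17:40; a 60-minute meeting can start as late as 16:40 and still end by 17:40.

16:40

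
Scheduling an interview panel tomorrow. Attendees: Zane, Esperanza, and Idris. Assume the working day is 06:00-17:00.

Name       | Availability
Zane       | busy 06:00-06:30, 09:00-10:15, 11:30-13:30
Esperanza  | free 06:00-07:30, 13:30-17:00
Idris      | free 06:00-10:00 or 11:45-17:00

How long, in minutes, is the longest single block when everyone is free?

Zane free: 06:30-09:00, 10:15-11:30, 13:30-17:00 (invert busy blocks within the working day).
Esperanza free: 06:00-07:30, 13:30-17:00.
Idris free: 06:00-10:00, 11:45-17:00.
Zane ∩ Esperanza: 06:30-07:30, 13:30-17:00.
Zane ∩ Esperanza ∩ Idris: 06:30-07:30, 13:30-17:00.
So the common availability across everyone is 06:30-07:30, 13:30-17:00.
The longest is 13:30-17:00 at 210 minutes.

210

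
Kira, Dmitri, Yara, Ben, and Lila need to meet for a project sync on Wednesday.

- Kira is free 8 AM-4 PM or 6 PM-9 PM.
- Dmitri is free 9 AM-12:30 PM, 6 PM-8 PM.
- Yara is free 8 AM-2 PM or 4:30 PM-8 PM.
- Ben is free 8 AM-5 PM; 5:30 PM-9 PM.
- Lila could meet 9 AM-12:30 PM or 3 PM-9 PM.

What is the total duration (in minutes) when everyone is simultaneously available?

330

Kira ∩ Dmitri: 09:00-12:30, 18:00-20:00.
Kira ∩ Dmitri ∩ Yara: 09:00-12:30, 18:00-20:00.
Kira ∩ Dmitri ∩ Yara ∩ Ben: 09:00-12:30, 18:00-20:00.
Kira ∩ Dmitri ∩ Yara ∩ Ben ∩ Lila: 09:00-12:30, 18:00-20:00.
Summing the common windows: 210 + 120 = 330 minutes.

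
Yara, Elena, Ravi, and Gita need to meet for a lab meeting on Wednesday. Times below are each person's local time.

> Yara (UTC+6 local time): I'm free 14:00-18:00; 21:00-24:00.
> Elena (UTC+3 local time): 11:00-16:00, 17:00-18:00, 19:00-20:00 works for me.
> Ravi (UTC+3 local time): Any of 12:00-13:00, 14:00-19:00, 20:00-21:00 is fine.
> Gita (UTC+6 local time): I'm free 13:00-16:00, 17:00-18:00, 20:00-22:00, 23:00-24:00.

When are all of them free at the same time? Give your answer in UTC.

09:00-10:00, 11:00-12:00

Yara in UTC: 08:00-12:00, 15:00-18:00 (subtract 6h to convert from UTC+6).
Elena in UTC: 08:00-13:00, 14:00-15:00, 16:00-17:00 (subtract 3h to convert from UTC+3).
Ravi in UTC: 09:00-10:00, 11:00-16:00, 17:00-18:00 (subtract 3h to convert from UTC+3).
Gita in UTC: 07:00-10:00, 11:00-12:00, 14:00-16:00, 17:00-18:00 (subtract 6h to convert from UTC+6).
Yara ∩ Elena: 08:00-12:00, 16:00-17:00.
Yara ∩ Elena ∩ Ravi: 09:00-10:00, 11:00-12:00.
Yara ∩ Elena ∩ Ravi ∩ Gita: 09:00-10:00, 11:00-12:00.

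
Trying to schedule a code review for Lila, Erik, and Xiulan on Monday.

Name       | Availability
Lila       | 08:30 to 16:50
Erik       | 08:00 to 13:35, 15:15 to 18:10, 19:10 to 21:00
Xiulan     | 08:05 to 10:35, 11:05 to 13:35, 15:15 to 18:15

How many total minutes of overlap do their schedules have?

370

Lila ∩ Erik: 08:30-13:35, 15:15-16:50.
Lila ∩ Erik ∩ Xiulan: 08:30-10:35, 11:05-13:35, 15:15-16:50.
Summing the common windows: 125 + 150 + 95 = 370 minutes.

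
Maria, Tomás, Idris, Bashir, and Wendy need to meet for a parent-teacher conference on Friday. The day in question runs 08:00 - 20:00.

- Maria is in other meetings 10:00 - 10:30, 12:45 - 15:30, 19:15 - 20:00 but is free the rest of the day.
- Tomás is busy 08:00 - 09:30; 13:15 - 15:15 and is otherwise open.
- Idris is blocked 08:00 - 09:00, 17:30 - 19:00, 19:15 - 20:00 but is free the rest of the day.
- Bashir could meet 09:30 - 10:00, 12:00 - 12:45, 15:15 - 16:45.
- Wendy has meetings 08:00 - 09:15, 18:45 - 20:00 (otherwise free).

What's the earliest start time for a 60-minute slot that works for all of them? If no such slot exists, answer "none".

15:30

Maria free: 08:00-10:00, 10:30-12:45, 15:30-19:15 (invert busy blocks within the working day).
Tomás free: 09:30-13:15, 15:15-20:00 (invert busy blocks within the working day).
Idris free: 09:00-17:30, 19:00-19:15 (invert busy blocks within the working day).
Bashir free: 09:30-10:00, 12:00-12:45, 15:15-16:45.
Wendy free: 09:15-18:45 (invert busy blocks within the working day).
Maria ∩ Tomás: 09:30-10:00, 10:30-12:45, 15:30-19:15.
Maria ∩ Tomás ∩ Idris: 09:30-10:00, 10:30-12:45, 15:30-17:30, 19:00-19:15.
Maria ∩ Tomás ∩ Idris ∩ Bashir: 09:30-10:00, 12:00-12:45, 15:30-16:45.
Maria ∩ Tomás ∩ Idris ∩ Bashir ∩ Wendy: 09:30-10:00, 12:00-12:45, 15:30-16:45.
So the common availability across everyone is 09:30-10:00, 12:00-12:45, 15:30-16:45.
The first common window of at least 60 minutes is 15:30-16:45, so the earliest start is 15:30.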